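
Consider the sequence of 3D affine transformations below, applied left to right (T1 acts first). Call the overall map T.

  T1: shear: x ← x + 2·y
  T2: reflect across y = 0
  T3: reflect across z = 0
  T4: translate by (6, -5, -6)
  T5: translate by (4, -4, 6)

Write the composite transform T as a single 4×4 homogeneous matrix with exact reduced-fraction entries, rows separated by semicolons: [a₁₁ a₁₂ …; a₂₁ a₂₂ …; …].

T1 = [1 2 0 0; 0 1 0 0; 0 0 1 0; 0 0 0 1]
T2·T1 = [1 2 0 0; 0 -1 0 0; 0 0 1 0; 0 0 0 1]
T3·…·T1 = [1 2 0 0; 0 -1 0 0; 0 0 -1 0; 0 0 0 1]
T4·…·T1 = [1 2 0 6; 0 -1 0 -5; 0 0 -1 -6; 0 0 0 1]
T5·…·T1 = [1 2 0 10; 0 -1 0 -9; 0 0 -1 0; 0 0 0 1]

T = [1 2 0 10; 0 -1 0 -9; 0 0 -1 0; 0 0 0 1]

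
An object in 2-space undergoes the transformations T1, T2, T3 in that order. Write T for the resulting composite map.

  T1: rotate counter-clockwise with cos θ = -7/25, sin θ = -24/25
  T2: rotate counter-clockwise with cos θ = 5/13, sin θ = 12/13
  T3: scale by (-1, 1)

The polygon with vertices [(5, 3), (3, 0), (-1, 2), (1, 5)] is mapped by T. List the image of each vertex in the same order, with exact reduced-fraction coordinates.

T1 rotate counter-clockwise with cos θ = -7/25, sin θ = -24/25: (5, 3) → (37/25, -141/25); (3, 0) → (-21/25, -72/25); (-1, 2) → (11/5, 2/5); (1, 5) → (113/25, -59/25)
T2 rotate counter-clockwise with cos θ = 5/13, sin θ = 12/13: (37/25, -141/25) → (1877/325, -261/325); (-21/25, -72/25) → (759/325, -612/325); (11/5, 2/5) → (31/65, 142/65); (113/25, -59/25) → (1273/325, 1061/325)
T3 scale by (-1, 1): (1877/325, -261/325) → (-1877/325, -261/325); (759/325, -612/325) → (-759/325, -612/325); (31/65, 142/65) → (-31/65, 142/65); (1273/325, 1061/325) → (-1273/325, 1061/325)

image vertices: (-1877/325, -261/325), (-759/325, -612/325), (-31/65, 142/65), (-1273/325, 1061/325)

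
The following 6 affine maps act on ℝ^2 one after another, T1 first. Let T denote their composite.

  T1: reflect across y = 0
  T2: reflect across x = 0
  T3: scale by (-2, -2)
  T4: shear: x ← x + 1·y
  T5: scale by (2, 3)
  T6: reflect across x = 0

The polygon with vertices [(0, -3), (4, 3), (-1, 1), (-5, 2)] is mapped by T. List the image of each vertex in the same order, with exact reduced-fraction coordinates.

image vertices: (12, -18), (-28, 18), (0, 6), (12, 12)

T1 reflect across y = 0: (0, -3) → (0, 3); (4, 3) → (4, -3); (-1, 1) → (-1, -1); (-5, 2) → (-5, -2)
T2 reflect across x = 0: (0, 3) → (0, 3); (4, -3) → (-4, -3); (-1, -1) → (1, -1); (-5, -2) → (5, -2)
T3 scale by (-2, -2): (0, 3) → (0, -6); (-4, -3) → (8, 6); (1, -1) → (-2, 2); (5, -2) → (-10, 4)
T4 shear: x ← x + 1·y: (0, -6) → (-6, -6); (8, 6) → (14, 6); (-2, 2) → (0, 2); (-10, 4) → (-6, 4)
T5 scale by (2, 3): (-6, -6) → (-12, -18); (14, 6) → (28, 18); (0, 2) → (0, 6); (-6, 4) → (-12, 12)
T6 reflect across x = 0: (-12, -18) → (12, -18); (28, 18) → (-28, 18); (0, 6) → (0, 6); (-12, 12) → (12, 12)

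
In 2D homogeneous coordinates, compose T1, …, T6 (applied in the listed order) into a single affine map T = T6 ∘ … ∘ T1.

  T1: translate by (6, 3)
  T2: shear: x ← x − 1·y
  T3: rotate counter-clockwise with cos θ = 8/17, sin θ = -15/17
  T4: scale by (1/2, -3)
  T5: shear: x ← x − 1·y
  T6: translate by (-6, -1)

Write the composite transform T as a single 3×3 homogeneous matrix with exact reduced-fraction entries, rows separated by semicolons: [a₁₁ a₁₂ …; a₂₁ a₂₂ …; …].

T1 = [1 0 6; 0 1 3; 0 0 1]
T2·T1 = [1 -1 3; 0 1 3; 0 0 1]
T3·…·T1 = [8/17 7/17 69/17; -15/17 23/17 -21/17; 0 0 1]
T4·…·T1 = [4/17 7/34 69/34; 45/17 -69/17 63/17; 0 0 1]
T5·…·T1 = [-41/17 145/34 -57/34; 45/17 -69/17 63/17; 0 0 1]
T6·…·T1 = [-41/17 145/34 -261/34; 45/17 -69/17 46/17; 0 0 1]

T = [-41/17 145/34 -261/34; 45/17 -69/17 46/17; 0 0 1]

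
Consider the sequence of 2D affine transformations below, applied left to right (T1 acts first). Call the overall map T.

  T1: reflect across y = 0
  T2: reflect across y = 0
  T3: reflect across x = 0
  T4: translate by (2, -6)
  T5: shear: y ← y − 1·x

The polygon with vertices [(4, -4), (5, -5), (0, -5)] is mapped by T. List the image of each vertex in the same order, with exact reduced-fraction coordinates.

T1 reflect across y = 0: (4, -4) → (4, 4); (5, -5) → (5, 5); (0, -5) → (0, 5)
T2 reflect across y = 0: (4, 4) → (4, -4); (5, 5) → (5, -5); (0, 5) → (0, -5)
T3 reflect across x = 0: (4, -4) → (-4, -4); (5, -5) → (-5, -5); (0, -5) → (0, -5)
T4 translate by (2, -6): (-4, -4) → (-2, -10); (-5, -5) → (-3, -11); (0, -5) → (2, -11)
T5 shear: y ← y − 1·x: (-2, -10) → (-2, -8); (-3, -11) → (-3, -8); (2, -11) → (2, -13)

image vertices: (-2, -8), (-3, -8), (2, -13)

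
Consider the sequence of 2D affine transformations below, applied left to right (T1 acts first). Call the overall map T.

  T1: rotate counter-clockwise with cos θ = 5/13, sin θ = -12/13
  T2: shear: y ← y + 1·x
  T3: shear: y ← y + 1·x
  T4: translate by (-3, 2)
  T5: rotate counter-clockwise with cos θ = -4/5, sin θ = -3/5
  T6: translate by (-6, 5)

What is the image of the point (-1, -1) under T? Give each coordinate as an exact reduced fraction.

T1 rotate counter-clockwise with cos θ = 5/13, sin θ = -12/13: (-1, -1) → (-17/13, 7/13)
T2 shear: y ← y + 1·x: (-17/13, 7/13) → (-17/13, -10/13)
T3 shear: y ← y + 1·x: (-17/13, -10/13) → (-17/13, -27/13)
T4 translate by (-3, 2): (-17/13, -27/13) → (-56/13, -1/13)
T5 rotate counter-clockwise with cos θ = -4/5, sin θ = -3/5: (-56/13, -1/13) → (17/5, 172/65)
T6 translate by (-6, 5): (17/5, 172/65) → (-13/5, 497/65)

T(p) = (-13/5, 497/65)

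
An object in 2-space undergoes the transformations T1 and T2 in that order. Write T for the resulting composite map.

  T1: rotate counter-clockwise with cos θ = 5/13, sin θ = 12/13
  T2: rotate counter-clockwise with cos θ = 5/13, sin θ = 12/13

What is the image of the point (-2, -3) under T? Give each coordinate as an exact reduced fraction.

T(p) = (46/13, 9/13)

T1 rotate counter-clockwise with cos θ = 5/13, sin θ = 12/13: (-2, -3) → (2, -3)
T2 rotate counter-clockwise with cos θ = 5/13, sin θ = 12/13: (2, -3) → (46/13, 9/13)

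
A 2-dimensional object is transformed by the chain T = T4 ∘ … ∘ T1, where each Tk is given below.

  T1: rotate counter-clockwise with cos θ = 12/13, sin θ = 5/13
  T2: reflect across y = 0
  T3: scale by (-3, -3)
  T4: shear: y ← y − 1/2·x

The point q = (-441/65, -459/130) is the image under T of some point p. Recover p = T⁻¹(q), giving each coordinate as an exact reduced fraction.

T1 = [12/13 -5/13 0; 5/13 12/13 0; 0 0 1]
T2·T1 = [12/13 -5/13 0; -5/13 -12/13 0; 0 0 1]
T3·…·T1 = [-36/13 15/13 0; 15/13 36/13 0; 0 0 1]
T4·…·T1 = [-36/13 15/13 0; 33/13 57/26 0; 0 0 1]
det M = -9; M⁻¹ = [-19/78 5/39 0; 11/39 4/13 0; 0 0 1]
M⁻¹ · (-441/65, -459/130)ᵀ = (6/5, -3)ᵀ

p = (6/5, -3)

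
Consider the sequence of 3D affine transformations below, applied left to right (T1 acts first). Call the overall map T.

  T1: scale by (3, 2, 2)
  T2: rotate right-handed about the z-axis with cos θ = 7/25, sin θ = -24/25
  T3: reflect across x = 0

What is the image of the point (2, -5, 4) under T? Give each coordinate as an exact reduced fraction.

T1 scale by (3, 2, 2): (2, -5, 4) → (6, -10, 8)
T2 rotate right-handed about the z-axis with cos θ = 7/25, sin θ = -24/25: (6, -10, 8) → (-198/25, -214/25, 8)
T3 reflect across x = 0: (-198/25, -214/25, 8) → (198/25, -214/25, 8)

T(p) = (198/25, -214/25, 8)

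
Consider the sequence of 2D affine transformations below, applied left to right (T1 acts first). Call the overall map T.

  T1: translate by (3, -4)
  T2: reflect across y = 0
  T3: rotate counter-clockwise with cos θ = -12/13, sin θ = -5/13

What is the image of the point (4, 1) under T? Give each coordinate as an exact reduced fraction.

T(p) = (-69/13, -71/13)

T1 translate by (3, -4): (4, 1) → (7, -3)
T2 reflect across y = 0: (7, -3) → (7, 3)
T3 rotate counter-clockwise with cos θ = -12/13, sin θ = -5/13: (7, 3) → (-69/13, -71/13)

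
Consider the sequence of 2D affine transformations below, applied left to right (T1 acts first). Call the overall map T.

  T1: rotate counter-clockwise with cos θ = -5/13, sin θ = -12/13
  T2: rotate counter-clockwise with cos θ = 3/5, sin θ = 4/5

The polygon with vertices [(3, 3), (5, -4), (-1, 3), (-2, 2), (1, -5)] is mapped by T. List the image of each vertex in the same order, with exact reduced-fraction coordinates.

image vertices: (267/65, -69/65), (-59/65, -412/65), (27/13, 31/13), (46/65, 178/65), (-19/5, -17/5)

T1 rotate counter-clockwise with cos θ = -5/13, sin θ = -12/13: (3, 3) → (21/13, -51/13); (5, -4) → (-73/13, -40/13); (-1, 3) → (41/13, -3/13); (-2, 2) → (34/13, 14/13); (1, -5) → (-5, 1)
T2 rotate counter-clockwise with cos θ = 3/5, sin θ = 4/5: (21/13, -51/13) → (267/65, -69/65); (-73/13, -40/13) → (-59/65, -412/65); (41/13, -3/13) → (27/13, 31/13); (34/13, 14/13) → (46/65, 178/65); (-5, 1) → (-19/5, -17/5)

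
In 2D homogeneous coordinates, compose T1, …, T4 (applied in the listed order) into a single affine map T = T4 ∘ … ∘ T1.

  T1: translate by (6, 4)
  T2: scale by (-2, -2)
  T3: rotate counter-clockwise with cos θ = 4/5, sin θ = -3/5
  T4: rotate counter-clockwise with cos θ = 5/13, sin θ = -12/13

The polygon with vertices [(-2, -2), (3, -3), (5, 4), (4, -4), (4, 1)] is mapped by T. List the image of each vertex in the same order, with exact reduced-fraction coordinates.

image vertices: (-124/65, 568/65), (162/65, 1166/65), (-656/65, 1642/65), (64/13, 252/13), (-62/13, 284/13)

T1 translate by (6, 4): (-2, -2) → (4, 2); (3, -3) → (9, 1); (5, 4) → (11, 8); (4, -4) → (10, 0); (4, 1) → (10, 5)
T2 scale by (-2, -2): (4, 2) → (-8, -4); (9, 1) → (-18, -2); (11, 8) → (-22, -16); (10, 0) → (-20, 0); (10, 5) → (-20, -10)
T3 rotate counter-clockwise with cos θ = 4/5, sin θ = -3/5: (-8, -4) → (-44/5, 8/5); (-18, -2) → (-78/5, 46/5); (-22, -16) → (-136/5, 2/5); (-20, 0) → (-16, 12); (-20, -10) → (-22, 4)
T4 rotate counter-clockwise with cos θ = 5/13, sin θ = -12/13: (-44/5, 8/5) → (-124/65, 568/65); (-78/5, 46/5) → (162/65, 1166/65); (-136/5, 2/5) → (-656/65, 1642/65); (-16, 12) → (64/13, 252/13); (-22, 4) → (-62/13, 284/13)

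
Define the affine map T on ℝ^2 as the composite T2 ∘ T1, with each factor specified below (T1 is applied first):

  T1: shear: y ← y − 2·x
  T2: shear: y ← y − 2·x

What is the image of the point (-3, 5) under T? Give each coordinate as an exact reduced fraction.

T(p) = (-3, 17)

T1 shear: y ← y − 2·x: (-3, 5) → (-3, 11)
T2 shear: y ← y − 2·x: (-3, 11) → (-3, 17)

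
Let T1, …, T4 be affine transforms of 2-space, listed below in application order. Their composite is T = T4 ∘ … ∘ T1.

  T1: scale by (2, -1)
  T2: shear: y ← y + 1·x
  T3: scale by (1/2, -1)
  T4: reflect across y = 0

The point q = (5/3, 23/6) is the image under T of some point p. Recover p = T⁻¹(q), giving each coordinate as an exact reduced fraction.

T1 = [2 0 0; 0 -1 0; 0 0 1]
T2·T1 = [2 0 0; 2 -1 0; 0 0 1]
T3·…·T1 = [1 0 0; -2 1 0; 0 0 1]
T4·…·T1 = [1 0 0; 2 -1 0; 0 0 1]
det M = -1; M⁻¹ = [1 0 0; 2 -1 0; 0 0 1]
M⁻¹ · (5/3, 23/6)ᵀ = (5/3, -1/2)ᵀ

p = (5/3, -1/2)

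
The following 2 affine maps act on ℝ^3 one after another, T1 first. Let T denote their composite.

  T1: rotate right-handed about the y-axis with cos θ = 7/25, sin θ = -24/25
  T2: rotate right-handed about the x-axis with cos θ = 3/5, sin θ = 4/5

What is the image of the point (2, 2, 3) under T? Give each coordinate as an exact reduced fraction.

T(p) = (-58/25, -126/125, 407/125)

T1 rotate right-handed about the y-axis with cos θ = 7/25, sin θ = -24/25: (2, 2, 3) → (-58/25, 2, 69/25)
T2 rotate right-handed about the x-axis with cos θ = 3/5, sin θ = 4/5: (-58/25, 2, 69/25) → (-58/25, -126/125, 407/125)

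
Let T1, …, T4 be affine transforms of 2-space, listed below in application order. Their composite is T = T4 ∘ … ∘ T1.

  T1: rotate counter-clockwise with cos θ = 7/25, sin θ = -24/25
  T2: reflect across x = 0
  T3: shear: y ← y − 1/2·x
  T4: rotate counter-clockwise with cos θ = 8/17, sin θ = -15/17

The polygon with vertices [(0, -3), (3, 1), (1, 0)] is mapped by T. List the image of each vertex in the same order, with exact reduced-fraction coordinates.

T1 rotate counter-clockwise with cos θ = 7/25, sin θ = -24/25: (0, -3) → (-72/25, -21/25); (3, 1) → (9/5, -13/5); (1, 0) → (7/25, -24/25)
T2 reflect across x = 0: (-72/25, -21/25) → (72/25, -21/25); (9/5, -13/5) → (-9/5, -13/5); (7/25, -24/25) → (-7/25, -24/25)
T3 shear: y ← y − 1/2·x: (72/25, -21/25) → (72/25, -57/25); (-9/5, -13/5) → (-9/5, -17/10); (-7/25, -24/25) → (-7/25, -41/50)
T4 rotate counter-clockwise with cos θ = 8/17, sin θ = -15/17: (72/25, -57/25) → (-279/425, -1536/425); (-9/5, -17/10) → (-399/170, 67/85); (-7/25, -41/50) → (-727/850, -59/425)

image vertices: (-279/425, -1536/425), (-399/170, 67/85), (-727/850, -59/425)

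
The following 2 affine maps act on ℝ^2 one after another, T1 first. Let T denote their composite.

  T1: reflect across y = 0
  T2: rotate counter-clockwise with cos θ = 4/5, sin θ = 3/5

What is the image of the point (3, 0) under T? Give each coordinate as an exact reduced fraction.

T(p) = (12/5, 9/5)

T1 reflect across y = 0: (3, 0) → (3, 0)
T2 rotate counter-clockwise with cos θ = 4/5, sin θ = 3/5: (3, 0) → (12/5, 9/5)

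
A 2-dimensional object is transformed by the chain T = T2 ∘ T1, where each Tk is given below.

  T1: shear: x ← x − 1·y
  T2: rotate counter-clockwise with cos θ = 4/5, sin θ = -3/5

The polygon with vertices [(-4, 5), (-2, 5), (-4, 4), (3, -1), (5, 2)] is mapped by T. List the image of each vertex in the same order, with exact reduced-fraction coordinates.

image vertices: (-21/5, 47/5), (-13/5, 41/5), (-4, 8), (13/5, -16/5), (18/5, -1/5)

T1 shear: x ← x − 1·y: (-4, 5) → (-9, 5); (-2, 5) → (-7, 5); (-4, 4) → (-8, 4); (3, -1) → (4, -1); (5, 2) → (3, 2)
T2 rotate counter-clockwise with cos θ = 4/5, sin θ = -3/5: (-9, 5) → (-21/5, 47/5); (-7, 5) → (-13/5, 41/5); (-8, 4) → (-4, 8); (4, -1) → (13/5, -16/5); (3, 2) → (18/5, -1/5)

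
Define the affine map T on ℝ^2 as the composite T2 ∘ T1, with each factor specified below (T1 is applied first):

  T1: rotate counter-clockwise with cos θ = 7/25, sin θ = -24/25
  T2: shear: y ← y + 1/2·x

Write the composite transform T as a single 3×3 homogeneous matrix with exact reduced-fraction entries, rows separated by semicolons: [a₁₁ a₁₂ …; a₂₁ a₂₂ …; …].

T1 = [7/25 24/25 0; -24/25 7/25 0; 0 0 1]
T2·T1 = [7/25 24/25 0; -41/50 19/25 0; 0 0 1]

T = [7/25 24/25 0; -41/50 19/25 0; 0 0 1]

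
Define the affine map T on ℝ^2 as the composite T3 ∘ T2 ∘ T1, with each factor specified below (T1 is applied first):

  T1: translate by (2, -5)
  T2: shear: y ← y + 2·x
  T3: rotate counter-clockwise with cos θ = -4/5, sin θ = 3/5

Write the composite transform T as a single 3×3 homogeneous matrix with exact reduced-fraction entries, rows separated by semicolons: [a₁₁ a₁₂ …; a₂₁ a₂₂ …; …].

T = [-2 -3/5 -1; -1 -4/5 2; 0 0 1]

T1 = [1 0 2; 0 1 -5; 0 0 1]
T2·T1 = [1 0 2; 2 1 -1; 0 0 1]
T3·…·T1 = [-2 -3/5 -1; -1 -4/5 2; 0 0 1]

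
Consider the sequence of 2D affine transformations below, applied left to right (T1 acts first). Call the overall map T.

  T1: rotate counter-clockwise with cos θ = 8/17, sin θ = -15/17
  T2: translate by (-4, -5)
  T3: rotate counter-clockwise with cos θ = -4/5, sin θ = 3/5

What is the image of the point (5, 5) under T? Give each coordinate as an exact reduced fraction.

T1 rotate counter-clockwise with cos θ = 8/17, sin θ = -15/17: (5, 5) → (115/17, -35/17)
T2 translate by (-4, -5): (115/17, -35/17) → (47/17, -120/17)
T3 rotate counter-clockwise with cos θ = -4/5, sin θ = 3/5: (47/17, -120/17) → (172/85, 621/85)

T(p) = (172/85, 621/85)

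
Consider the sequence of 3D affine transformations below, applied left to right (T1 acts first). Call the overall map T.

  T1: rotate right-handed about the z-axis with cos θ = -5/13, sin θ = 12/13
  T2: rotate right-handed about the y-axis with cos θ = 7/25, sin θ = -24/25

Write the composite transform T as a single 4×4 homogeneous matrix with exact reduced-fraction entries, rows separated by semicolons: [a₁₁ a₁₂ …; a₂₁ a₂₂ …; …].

T1 = [-5/13 -12/13 0 0; 12/13 -5/13 0 0; 0 0 1 0; 0 0 0 1]
T2·T1 = [-7/65 -84/325 -24/25 0; 12/13 -5/13 0 0; -24/65 -288/325 7/25 0; 0 0 0 1]

T = [-7/65 -84/325 -24/25 0; 12/13 -5/13 0 0; -24/65 -288/325 7/25 0; 0 0 0 1]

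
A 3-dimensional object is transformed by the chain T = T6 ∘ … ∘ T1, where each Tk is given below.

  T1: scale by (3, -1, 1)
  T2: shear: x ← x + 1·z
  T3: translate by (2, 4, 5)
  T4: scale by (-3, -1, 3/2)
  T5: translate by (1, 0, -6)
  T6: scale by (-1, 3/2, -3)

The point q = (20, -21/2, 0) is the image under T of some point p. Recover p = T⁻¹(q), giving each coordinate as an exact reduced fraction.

T1 = [3 0 0 0; 0 -1 0 0; 0 0 1 0; 0 0 0 1]
T2·T1 = [3 0 1 0; 0 -1 0 0; 0 0 1 0; 0 0 0 1]
T3·…·T1 = [3 0 1 2; 0 -1 0 4; 0 0 1 5; 0 0 0 1]
T4·…·T1 = [-9 0 -3 -6; 0 1 0 -4; 0 0 3/2 15/2; 0 0 0 1]
T5·…·T1 = [-9 0 -3 -5; 0 1 0 -4; 0 0 3/2 3/2; 0 0 0 1]
T6·…·T1 = [9 0 3 5; 0 3/2 0 -6; 0 0 -9/2 -9/2; 0 0 0 1]
det M = -243/4; M⁻¹ = [1/9 0 2/27 -2/9; 0 2/3 0 4; 0 0 -2/9 -1; 0 0 0 1]
M⁻¹ · (20, -21/2, 0)ᵀ = (2, -3, -1)ᵀ

p = (2, -3, -1)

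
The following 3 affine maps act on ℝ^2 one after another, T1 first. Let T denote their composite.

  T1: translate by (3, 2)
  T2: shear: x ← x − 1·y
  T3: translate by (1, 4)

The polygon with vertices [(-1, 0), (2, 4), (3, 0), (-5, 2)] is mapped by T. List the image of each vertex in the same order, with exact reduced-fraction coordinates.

image vertices: (1, 6), (0, 10), (5, 6), (-5, 8)

T1 translate by (3, 2): (-1, 0) → (2, 2); (2, 4) → (5, 6); (3, 0) → (6, 2); (-5, 2) → (-2, 4)
T2 shear: x ← x − 1·y: (2, 2) → (0, 2); (5, 6) → (-1, 6); (6, 2) → (4, 2); (-2, 4) → (-6, 4)
T3 translate by (1, 4): (0, 2) → (1, 6); (-1, 6) → (0, 10); (4, 2) → (5, 6); (-6, 4) → (-5, 8)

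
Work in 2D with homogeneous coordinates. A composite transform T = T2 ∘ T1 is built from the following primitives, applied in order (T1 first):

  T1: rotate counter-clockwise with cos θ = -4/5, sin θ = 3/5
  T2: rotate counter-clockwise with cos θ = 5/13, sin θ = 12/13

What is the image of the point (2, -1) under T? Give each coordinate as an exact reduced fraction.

T(p) = (-29/13, -2/13)

T1 rotate counter-clockwise with cos θ = -4/5, sin θ = 3/5: (2, -1) → (-1, 2)
T2 rotate counter-clockwise with cos θ = 5/13, sin θ = 12/13: (-1, 2) → (-29/13, -2/13)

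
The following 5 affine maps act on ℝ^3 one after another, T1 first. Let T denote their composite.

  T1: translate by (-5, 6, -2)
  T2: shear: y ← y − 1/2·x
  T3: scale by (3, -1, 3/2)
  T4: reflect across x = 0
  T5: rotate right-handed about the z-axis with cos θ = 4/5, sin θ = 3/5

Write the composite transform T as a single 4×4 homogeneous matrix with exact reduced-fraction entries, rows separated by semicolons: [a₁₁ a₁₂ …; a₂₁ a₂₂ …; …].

T = [-27/10 3/5 0 171/10; -7/5 -4/5 0 11/5; 0 0 3/2 -3; 0 0 0 1]

T1 = [1 0 0 -5; 0 1 0 6; 0 0 1 -2; 0 0 0 1]
T2·T1 = [1 0 0 -5; -1/2 1 0 17/2; 0 0 1 -2; 0 0 0 1]
T3·…·T1 = [3 0 0 -15; 1/2 -1 0 -17/2; 0 0 3/2 -3; 0 0 0 1]
T4·…·T1 = [-3 0 0 15; 1/2 -1 0 -17/2; 0 0 3/2 -3; 0 0 0 1]
T5·…·T1 = [-27/10 3/5 0 171/10; -7/5 -4/5 0 11/5; 0 0 3/2 -3; 0 0 0 1]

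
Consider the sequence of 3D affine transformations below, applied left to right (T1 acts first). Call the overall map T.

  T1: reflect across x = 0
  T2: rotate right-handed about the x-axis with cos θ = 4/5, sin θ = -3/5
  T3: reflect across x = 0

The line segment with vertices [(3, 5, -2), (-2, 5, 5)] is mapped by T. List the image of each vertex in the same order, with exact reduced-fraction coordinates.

image vertices: (3, 14/5, -23/5), (-2, 7, 1)

T1 reflect across x = 0: (3, 5, -2) → (-3, 5, -2); (-2, 5, 5) → (2, 5, 5)
T2 rotate right-handed about the x-axis with cos θ = 4/5, sin θ = -3/5: (-3, 5, -2) → (-3, 14/5, -23/5); (2, 5, 5) → (2, 7, 1)
T3 reflect across x = 0: (-3, 14/5, -23/5) → (3, 14/5, -23/5); (2, 7, 1) → (-2, 7, 1)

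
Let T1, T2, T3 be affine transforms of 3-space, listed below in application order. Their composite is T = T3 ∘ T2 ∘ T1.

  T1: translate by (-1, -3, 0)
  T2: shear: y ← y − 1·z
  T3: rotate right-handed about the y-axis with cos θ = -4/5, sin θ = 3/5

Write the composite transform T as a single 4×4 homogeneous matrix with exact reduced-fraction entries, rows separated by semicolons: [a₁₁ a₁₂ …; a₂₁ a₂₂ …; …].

T1 = [1 0 0 -1; 0 1 0 -3; 0 0 1 0; 0 0 0 1]
T2·T1 = [1 0 0 -1; 0 1 -1 -3; 0 0 1 0; 0 0 0 1]
T3·…·T1 = [-4/5 0 3/5 4/5; 0 1 -1 -3; -3/5 0 -4/5 3/5; 0 0 0 1]

T = [-4/5 0 3/5 4/5; 0 1 -1 -3; -3/5 0 -4/5 3/5; 0 0 0 1]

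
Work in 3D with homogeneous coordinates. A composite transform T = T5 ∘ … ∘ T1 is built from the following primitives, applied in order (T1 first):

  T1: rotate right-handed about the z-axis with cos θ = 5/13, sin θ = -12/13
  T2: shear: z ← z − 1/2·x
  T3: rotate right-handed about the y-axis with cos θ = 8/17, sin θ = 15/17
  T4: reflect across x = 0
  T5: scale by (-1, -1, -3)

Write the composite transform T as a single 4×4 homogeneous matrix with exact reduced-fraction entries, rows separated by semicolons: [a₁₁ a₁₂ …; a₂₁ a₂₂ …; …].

T1 = [5/13 12/13 0 0; -12/13 5/13 0 0; 0 0 1 0; 0 0 0 1]
T2·T1 = [5/13 12/13 0 0; -12/13 5/13 0 0; -5/26 -6/13 1 0; 0 0 0 1]
T3·…·T1 = [5/442 6/221 15/17 0; -12/13 5/13 0 0; -95/221 -228/221 8/17 0; 0 0 0 1]
T4·…·T1 = [-5/442 -6/221 -15/17 0; -12/13 5/13 0 0; -95/221 -228/221 8/17 0; 0 0 0 1]
T5·…·T1 = [5/442 6/221 15/17 0; 12/13 -5/13 0 0; 285/221 684/221 -24/17 0; 0 0 0 1]

T = [5/442 6/221 15/17 0; 12/13 -5/13 0 0; 285/221 684/221 -24/17 0; 0 0 0 1]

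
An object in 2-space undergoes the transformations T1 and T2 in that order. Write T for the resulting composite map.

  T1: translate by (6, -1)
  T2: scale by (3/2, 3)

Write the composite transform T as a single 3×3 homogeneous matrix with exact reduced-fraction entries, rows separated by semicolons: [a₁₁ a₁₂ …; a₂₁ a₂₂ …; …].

T1 = [1 0 6; 0 1 -1; 0 0 1]
T2·T1 = [3/2 0 9; 0 3 -3; 0 0 1]

T = [3/2 0 9; 0 3 -3; 0 0 1]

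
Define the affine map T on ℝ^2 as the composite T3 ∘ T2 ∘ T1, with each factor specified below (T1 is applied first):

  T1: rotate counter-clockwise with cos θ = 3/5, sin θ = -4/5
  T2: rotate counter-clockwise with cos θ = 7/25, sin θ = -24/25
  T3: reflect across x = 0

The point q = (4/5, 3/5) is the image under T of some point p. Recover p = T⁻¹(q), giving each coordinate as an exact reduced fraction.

T1 = [3/5 4/5 0; -4/5 3/5 0; 0 0 1]
T2·T1 = [-3/5 4/5 0; -4/5 -3/5 0; 0 0 1]
T3·…·T1 = [3/5 -4/5 0; -4/5 -3/5 0; 0 0 1]
det M = -1; M⁻¹ = [3/5 -4/5 0; -4/5 -3/5 0; 0 0 1]
M⁻¹ · (4/5, 3/5)ᵀ = (0, -1)ᵀ

p = (0, -1)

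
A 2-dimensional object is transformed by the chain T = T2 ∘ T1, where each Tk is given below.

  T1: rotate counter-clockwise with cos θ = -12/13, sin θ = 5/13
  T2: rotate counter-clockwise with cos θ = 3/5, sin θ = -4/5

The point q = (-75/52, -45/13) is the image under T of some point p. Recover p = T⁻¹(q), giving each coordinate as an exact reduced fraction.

p = (-3, 9/4)

T1 = [-12/13 -5/13 0; 5/13 -12/13 0; 0 0 1]
T2·T1 = [-16/65 -63/65 0; 63/65 -16/65 0; 0 0 1]
det M = 1; M⁻¹ = [-16/65 63/65 0; -63/65 -16/65 0; 0 0 1]
M⁻¹ · (-75/52, -45/13)ᵀ = (-3, 9/4)ᵀ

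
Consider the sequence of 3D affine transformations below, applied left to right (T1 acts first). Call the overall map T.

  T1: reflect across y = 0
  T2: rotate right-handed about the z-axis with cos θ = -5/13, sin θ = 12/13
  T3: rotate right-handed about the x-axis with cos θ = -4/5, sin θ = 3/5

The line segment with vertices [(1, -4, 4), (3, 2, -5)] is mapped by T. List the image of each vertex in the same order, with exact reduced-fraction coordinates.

T1 reflect across y = 0: (1, -4, 4) → (1, 4, 4); (3, 2, -5) → (3, -2, -5)
T2 rotate right-handed about the z-axis with cos θ = -5/13, sin θ = 12/13: (1, 4, 4) → (-53/13, -8/13, 4); (3, -2, -5) → (9/13, 46/13, -5)
T3 rotate right-handed about the x-axis with cos θ = -4/5, sin θ = 3/5: (-53/13, -8/13, 4) → (-53/13, -124/65, -232/65); (9/13, 46/13, -5) → (9/13, 11/65, 398/65)

image vertices: (-53/13, -124/65, -232/65), (9/13, 11/65, 398/65)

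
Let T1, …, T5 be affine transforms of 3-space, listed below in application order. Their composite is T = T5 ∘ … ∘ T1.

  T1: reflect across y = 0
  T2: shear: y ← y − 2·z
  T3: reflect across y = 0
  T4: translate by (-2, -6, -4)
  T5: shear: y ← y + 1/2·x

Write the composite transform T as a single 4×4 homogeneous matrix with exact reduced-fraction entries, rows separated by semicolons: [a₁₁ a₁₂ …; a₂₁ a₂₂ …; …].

T = [1 0 0 -2; 1/2 1 2 -7; 0 0 1 -4; 0 0 0 1]

T1 = [1 0 0 0; 0 -1 0 0; 0 0 1 0; 0 0 0 1]
T2·T1 = [1 0 0 0; 0 -1 -2 0; 0 0 1 0; 0 0 0 1]
T3·…·T1 = [1 0 0 0; 0 1 2 0; 0 0 1 0; 0 0 0 1]
T4·…·T1 = [1 0 0 -2; 0 1 2 -6; 0 0 1 -4; 0 0 0 1]
T5·…·T1 = [1 0 0 -2; 1/2 1 2 -7; 0 0 1 -4; 0 0 0 1]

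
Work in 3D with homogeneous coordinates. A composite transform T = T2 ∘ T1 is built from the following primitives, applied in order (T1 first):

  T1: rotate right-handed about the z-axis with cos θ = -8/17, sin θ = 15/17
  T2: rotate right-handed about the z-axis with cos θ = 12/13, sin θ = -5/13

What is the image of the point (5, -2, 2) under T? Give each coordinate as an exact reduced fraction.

T1 rotate right-handed about the z-axis with cos θ = -8/17, sin θ = 15/17: (5, -2, 2) → (-10/17, 91/17, 2)
T2 rotate right-handed about the z-axis with cos θ = 12/13, sin θ = -5/13: (-10/17, 91/17, 2) → (335/221, 1142/221, 2)

T(p) = (335/221, 1142/221, 2)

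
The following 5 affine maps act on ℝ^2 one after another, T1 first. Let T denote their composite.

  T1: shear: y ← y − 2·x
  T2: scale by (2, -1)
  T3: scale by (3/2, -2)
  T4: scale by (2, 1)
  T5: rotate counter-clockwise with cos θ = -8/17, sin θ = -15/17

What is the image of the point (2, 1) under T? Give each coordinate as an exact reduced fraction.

T1 shear: y ← y − 2·x: (2, 1) → (2, -3)
T2 scale by (2, -1): (2, -3) → (4, 3)
T3 scale by (3/2, -2): (4, 3) → (6, -6)
T4 scale by (2, 1): (6, -6) → (12, -6)
T5 rotate counter-clockwise with cos θ = -8/17, sin θ = -15/17: (12, -6) → (-186/17, -132/17)

T(p) = (-186/17, -132/17)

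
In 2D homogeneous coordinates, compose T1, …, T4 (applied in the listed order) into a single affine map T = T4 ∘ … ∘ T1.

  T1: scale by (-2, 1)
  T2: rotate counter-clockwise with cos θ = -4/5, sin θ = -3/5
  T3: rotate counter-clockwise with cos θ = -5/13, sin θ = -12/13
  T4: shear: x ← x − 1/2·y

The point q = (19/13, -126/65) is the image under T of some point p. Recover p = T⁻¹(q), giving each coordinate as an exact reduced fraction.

T1 = [-2 0 0; 0 1 0; 0 0 1]
T2·T1 = [8/5 3/5 0; 6/5 -4/5 0; 0 0 1]
T3·…·T1 = [32/65 -63/65 0; -126/65 -16/65 0; 0 0 1]
T4·…·T1 = [19/13 -11/13 0; -126/65 -16/65 0; 0 0 1]
det M = -2; M⁻¹ = [8/65 -11/26 0; -63/65 -19/26 0; 0 0 1]
M⁻¹ · (19/13, -126/65)ᵀ = (1, 0)ᵀ

p = (1, 0)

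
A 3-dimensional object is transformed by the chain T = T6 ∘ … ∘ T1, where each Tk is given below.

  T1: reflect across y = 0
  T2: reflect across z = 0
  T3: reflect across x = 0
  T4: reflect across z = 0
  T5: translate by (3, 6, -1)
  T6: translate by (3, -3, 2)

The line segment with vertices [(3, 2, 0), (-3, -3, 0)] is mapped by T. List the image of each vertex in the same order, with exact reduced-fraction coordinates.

image vertices: (3, 1, 1), (9, 6, 1)

T1 reflect across y = 0: (3, 2, 0) → (3, -2, 0); (-3, -3, 0) → (-3, 3, 0)
T2 reflect across z = 0: (3, -2, 0) → (3, -2, 0); (-3, 3, 0) → (-3, 3, 0)
T3 reflect across x = 0: (3, -2, 0) → (-3, -2, 0); (-3, 3, 0) → (3, 3, 0)
T4 reflect across z = 0: (-3, -2, 0) → (-3, -2, 0); (3, 3, 0) → (3, 3, 0)
T5 translate by (3, 6, -1): (-3, -2, 0) → (0, 4, -1); (3, 3, 0) → (6, 9, -1)
T6 translate by (3, -3, 2): (0, 4, -1) → (3, 1, 1); (6, 9, -1) → (9, 6, 1)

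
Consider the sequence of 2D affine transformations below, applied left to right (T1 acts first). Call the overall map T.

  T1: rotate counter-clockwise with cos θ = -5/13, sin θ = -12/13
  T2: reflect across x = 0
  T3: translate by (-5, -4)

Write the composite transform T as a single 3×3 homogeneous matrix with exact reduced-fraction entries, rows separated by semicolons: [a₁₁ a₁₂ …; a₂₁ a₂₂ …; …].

T = [5/13 -12/13 -5; -12/13 -5/13 -4; 0 0 1]

T1 = [-5/13 12/13 0; -12/13 -5/13 0; 0 0 1]
T2·T1 = [5/13 -12/13 0; -12/13 -5/13 0; 0 0 1]
T3·…·T1 = [5/13 -12/13 -5; -12/13 -5/13 -4; 0 0 1]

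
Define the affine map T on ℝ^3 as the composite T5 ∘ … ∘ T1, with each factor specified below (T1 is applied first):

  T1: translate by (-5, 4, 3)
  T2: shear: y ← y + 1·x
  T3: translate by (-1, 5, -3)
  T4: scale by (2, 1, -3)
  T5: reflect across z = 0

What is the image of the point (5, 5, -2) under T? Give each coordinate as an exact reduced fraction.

T1 translate by (-5, 4, 3): (5, 5, -2) → (0, 9, 1)
T2 shear: y ← y + 1·x: (0, 9, 1) → (0, 9, 1)
T3 translate by (-1, 5, -3): (0, 9, 1) → (-1, 14, -2)
T4 scale by (2, 1, -3): (-1, 14, -2) → (-2, 14, 6)
T5 reflect across z = 0: (-2, 14, 6) → (-2, 14, -6)

T(p) = (-2, 14, -6)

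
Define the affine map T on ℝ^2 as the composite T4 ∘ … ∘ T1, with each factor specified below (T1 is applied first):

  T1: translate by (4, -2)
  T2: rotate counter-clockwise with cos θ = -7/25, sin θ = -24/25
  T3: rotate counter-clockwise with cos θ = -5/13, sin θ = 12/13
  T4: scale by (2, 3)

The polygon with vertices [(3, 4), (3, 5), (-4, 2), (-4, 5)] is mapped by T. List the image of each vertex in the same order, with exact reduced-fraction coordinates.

image vertices: (4378/325, 2694/325), (4306/325, 3663/325), (0, 0), (-216/325, 2907/325)

T1 translate by (4, -2): (3, 4) → (7, 2); (3, 5) → (7, 3); (-4, 2) → (0, 0); (-4, 5) → (0, 3)
T2 rotate counter-clockwise with cos θ = -7/25, sin θ = -24/25: (7, 2) → (-1/25, -182/25); (7, 3) → (23/25, -189/25); (0, 0) → (0, 0); (0, 3) → (72/25, -21/25)
T3 rotate counter-clockwise with cos θ = -5/13, sin θ = 12/13: (-1/25, -182/25) → (2189/325, 898/325); (23/25, -189/25) → (2153/325, 1221/325); (0, 0) → (0, 0); (72/25, -21/25) → (-108/325, 969/325)
T4 scale by (2, 3): (2189/325, 898/325) → (4378/325, 2694/325); (2153/325, 1221/325) → (4306/325, 3663/325); (0, 0) → (0, 0); (-108/325, 969/325) → (-216/325, 2907/325)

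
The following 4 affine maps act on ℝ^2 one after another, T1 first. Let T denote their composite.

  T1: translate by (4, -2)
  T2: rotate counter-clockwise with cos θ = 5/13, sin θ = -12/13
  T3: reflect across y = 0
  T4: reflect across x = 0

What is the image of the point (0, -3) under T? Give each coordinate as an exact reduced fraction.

T1 translate by (4, -2): (0, -3) → (4, -5)
T2 rotate counter-clockwise with cos θ = 5/13, sin θ = -12/13: (4, -5) → (-40/13, -73/13)
T3 reflect across y = 0: (-40/13, -73/13) → (-40/13, 73/13)
T4 reflect across x = 0: (-40/13, 73/13) → (40/13, 73/13)

T(p) = (40/13, 73/13)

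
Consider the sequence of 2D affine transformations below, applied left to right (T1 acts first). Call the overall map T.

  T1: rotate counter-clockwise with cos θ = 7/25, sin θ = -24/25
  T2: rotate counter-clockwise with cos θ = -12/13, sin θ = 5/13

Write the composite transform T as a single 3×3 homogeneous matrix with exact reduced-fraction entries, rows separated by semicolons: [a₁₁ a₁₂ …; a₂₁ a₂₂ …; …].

T = [36/325 -323/325 0; 323/325 36/325 0; 0 0 1]

T1 = [7/25 24/25 0; -24/25 7/25 0; 0 0 1]
T2·T1 = [36/325 -323/325 0; 323/325 36/325 0; 0 0 1]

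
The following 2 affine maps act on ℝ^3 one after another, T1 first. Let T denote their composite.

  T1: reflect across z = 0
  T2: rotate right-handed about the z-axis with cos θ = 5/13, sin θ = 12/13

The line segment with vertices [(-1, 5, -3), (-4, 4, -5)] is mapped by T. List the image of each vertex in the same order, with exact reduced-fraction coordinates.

image vertices: (-5, 1, 3), (-68/13, -28/13, 5)

T1 reflect across z = 0: (-1, 5, -3) → (-1, 5, 3); (-4, 4, -5) → (-4, 4, 5)
T2 rotate right-handed about the z-axis with cos θ = 5/13, sin θ = 12/13: (-1, 5, 3) → (-5, 1, 3); (-4, 4, 5) → (-68/13, -28/13, 5)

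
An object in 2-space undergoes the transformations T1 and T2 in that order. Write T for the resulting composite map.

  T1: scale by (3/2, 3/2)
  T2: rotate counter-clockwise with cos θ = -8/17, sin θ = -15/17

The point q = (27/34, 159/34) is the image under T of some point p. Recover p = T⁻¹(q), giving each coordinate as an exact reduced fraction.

T1 = [3/2 0 0; 0 3/2 0; 0 0 1]
T2·T1 = [-12/17 45/34 0; -45/34 -12/17 0; 0 0 1]
det M = 9/4; M⁻¹ = [-16/51 -10/17 0; 10/17 -16/51 0; 0 0 1]
M⁻¹ · (27/34, 159/34)ᵀ = (-3, -1)ᵀ

p = (-3, -1)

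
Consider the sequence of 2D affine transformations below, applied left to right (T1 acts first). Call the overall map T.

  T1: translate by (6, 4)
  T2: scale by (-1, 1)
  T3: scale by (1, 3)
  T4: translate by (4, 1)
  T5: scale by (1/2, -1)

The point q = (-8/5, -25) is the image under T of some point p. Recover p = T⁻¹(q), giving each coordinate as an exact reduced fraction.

p = (6/5, 4)

T1 = [1 0 6; 0 1 4; 0 0 1]
T2·T1 = [-1 0 -6; 0 1 4; 0 0 1]
T3·…·T1 = [-1 0 -6; 0 3 12; 0 0 1]
T4·…·T1 = [-1 0 -2; 0 3 13; 0 0 1]
T5·…·T1 = [-1/2 0 -1; 0 -3 -13; 0 0 1]
det M = 3/2; M⁻¹ = [-2 0 -2; 0 -1/3 -13/3; 0 0 1]
M⁻¹ · (-8/5, -25)ᵀ = (6/5, 4)ᵀ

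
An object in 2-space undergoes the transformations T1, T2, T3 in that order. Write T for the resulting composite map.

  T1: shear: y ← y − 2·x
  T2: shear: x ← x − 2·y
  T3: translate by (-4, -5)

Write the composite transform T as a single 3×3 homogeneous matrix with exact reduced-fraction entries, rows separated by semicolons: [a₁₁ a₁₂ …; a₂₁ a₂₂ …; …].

T1 = [1 0 0; -2 1 0; 0 0 1]
T2·T1 = [5 -2 0; -2 1 0; 0 0 1]
T3·…·T1 = [5 -2 -4; -2 1 -5; 0 0 1]

T = [5 -2 -4; -2 1 -5; 0 0 1]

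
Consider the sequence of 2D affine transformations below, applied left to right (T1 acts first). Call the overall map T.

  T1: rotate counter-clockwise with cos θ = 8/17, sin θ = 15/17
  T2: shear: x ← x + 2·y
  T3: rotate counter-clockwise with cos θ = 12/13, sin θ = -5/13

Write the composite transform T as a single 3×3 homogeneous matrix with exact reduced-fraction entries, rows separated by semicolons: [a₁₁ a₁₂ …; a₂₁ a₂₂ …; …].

T = [531/221 4/17 0; -10/221 7/17 0; 0 0 1]

T1 = [8/17 -15/17 0; 15/17 8/17 0; 0 0 1]
T2·T1 = [38/17 1/17 0; 15/17 8/17 0; 0 0 1]
T3·…·T1 = [531/221 4/17 0; -10/221 7/17 0; 0 0 1]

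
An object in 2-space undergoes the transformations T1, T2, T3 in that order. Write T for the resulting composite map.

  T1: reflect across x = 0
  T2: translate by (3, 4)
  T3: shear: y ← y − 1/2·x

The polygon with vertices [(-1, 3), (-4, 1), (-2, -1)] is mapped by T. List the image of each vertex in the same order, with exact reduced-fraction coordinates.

T1 reflect across x = 0: (-1, 3) → (1, 3); (-4, 1) → (4, 1); (-2, -1) → (2, -1)
T2 translate by (3, 4): (1, 3) → (4, 7); (4, 1) → (7, 5); (2, -1) → (5, 3)
T3 shear: y ← y − 1/2·x: (4, 7) → (4, 5); (7, 5) → (7, 3/2); (5, 3) → (5, 1/2)

image vertices: (4, 5), (7, 3/2), (5, 1/2)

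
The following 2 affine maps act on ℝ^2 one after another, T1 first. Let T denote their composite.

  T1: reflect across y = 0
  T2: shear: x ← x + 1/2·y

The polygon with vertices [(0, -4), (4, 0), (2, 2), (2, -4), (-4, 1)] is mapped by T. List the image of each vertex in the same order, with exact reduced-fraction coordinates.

image vertices: (2, 4), (4, 0), (1, -2), (4, 4), (-9/2, -1)

T1 reflect across y = 0: (0, -4) → (0, 4); (4, 0) → (4, 0); (2, 2) → (2, -2); (2, -4) → (2, 4); (-4, 1) → (-4, -1)
T2 shear: x ← x + 1/2·y: (0, 4) → (2, 4); (4, 0) → (4, 0); (2, -2) → (1, -2); (2, 4) → (4, 4); (-4, -1) → (-9/2, -1)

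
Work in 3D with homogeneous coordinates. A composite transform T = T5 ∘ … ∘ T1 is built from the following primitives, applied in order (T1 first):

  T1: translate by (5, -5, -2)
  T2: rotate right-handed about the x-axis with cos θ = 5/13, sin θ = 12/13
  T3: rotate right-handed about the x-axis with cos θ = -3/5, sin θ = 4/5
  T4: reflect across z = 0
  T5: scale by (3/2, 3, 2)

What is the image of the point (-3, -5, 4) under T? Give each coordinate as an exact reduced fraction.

T(p) = (3, 1986/65, -68/65)

T1 translate by (5, -5, -2): (-3, -5, 4) → (2, -10, 2)
T2 rotate right-handed about the x-axis with cos θ = 5/13, sin θ = 12/13: (2, -10, 2) → (2, -74/13, -110/13)
T3 rotate right-handed about the x-axis with cos θ = -3/5, sin θ = 4/5: (2, -74/13, -110/13) → (2, 662/65, 34/65)
T4 reflect across z = 0: (2, 662/65, 34/65) → (2, 662/65, -34/65)
T5 scale by (3/2, 3, 2): (2, 662/65, -34/65) → (3, 1986/65, -68/65)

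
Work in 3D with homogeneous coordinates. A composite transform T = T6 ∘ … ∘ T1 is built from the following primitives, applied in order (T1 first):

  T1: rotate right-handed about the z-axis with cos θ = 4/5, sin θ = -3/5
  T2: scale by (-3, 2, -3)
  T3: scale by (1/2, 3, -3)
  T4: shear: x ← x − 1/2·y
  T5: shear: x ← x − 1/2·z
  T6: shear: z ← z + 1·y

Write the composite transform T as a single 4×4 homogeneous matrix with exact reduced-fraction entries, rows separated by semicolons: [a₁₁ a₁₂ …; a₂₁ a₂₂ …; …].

T = [3/5 -33/10 -9/2 0; -18/5 24/5 0 0; -18/5 24/5 9 0; 0 0 0 1]

T1 = [4/5 3/5 0 0; -3/5 4/5 0 0; 0 0 1 0; 0 0 0 1]
T2·T1 = [-12/5 -9/5 0 0; -6/5 8/5 0 0; 0 0 -3 0; 0 0 0 1]
T3·…·T1 = [-6/5 -9/10 0 0; -18/5 24/5 0 0; 0 0 9 0; 0 0 0 1]
T4·…·T1 = [3/5 -33/10 0 0; -18/5 24/5 0 0; 0 0 9 0; 0 0 0 1]
T5·…·T1 = [3/5 -33/10 -9/2 0; -18/5 24/5 0 0; 0 0 9 0; 0 0 0 1]
T6·…·T1 = [3/5 -33/10 -9/2 0; -18/5 24/5 0 0; -18/5 24/5 9 0; 0 0 0 1]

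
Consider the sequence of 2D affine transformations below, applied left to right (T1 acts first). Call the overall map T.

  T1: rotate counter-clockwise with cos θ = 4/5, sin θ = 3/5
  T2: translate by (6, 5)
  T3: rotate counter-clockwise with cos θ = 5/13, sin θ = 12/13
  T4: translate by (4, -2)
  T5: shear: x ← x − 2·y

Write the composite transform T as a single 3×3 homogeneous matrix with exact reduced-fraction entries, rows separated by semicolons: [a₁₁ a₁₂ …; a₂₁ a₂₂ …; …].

T1 = [4/5 -3/5 0; 3/5 4/5 0; 0 0 1]
T2·T1 = [4/5 -3/5 6; 3/5 4/5 5; 0 0 1]
T3·…·T1 = [-16/65 -63/65 -30/13; 63/65 -16/65 97/13; 0 0 1]
T4·…·T1 = [-16/65 -63/65 22/13; 63/65 -16/65 71/13; 0 0 1]
T5·…·T1 = [-142/65 -31/65 -120/13; 63/65 -16/65 71/13; 0 0 1]

T = [-142/65 -31/65 -120/13; 63/65 -16/65 71/13; 0 0 1]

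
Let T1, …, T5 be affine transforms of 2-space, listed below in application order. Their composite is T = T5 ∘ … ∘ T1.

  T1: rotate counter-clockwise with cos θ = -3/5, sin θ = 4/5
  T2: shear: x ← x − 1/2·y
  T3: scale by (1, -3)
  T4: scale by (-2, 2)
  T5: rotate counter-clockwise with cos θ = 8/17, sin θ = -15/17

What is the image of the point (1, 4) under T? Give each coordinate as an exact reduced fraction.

T(p) = (192/17, -66/85)

T1 rotate counter-clockwise with cos θ = -3/5, sin θ = 4/5: (1, 4) → (-19/5, -8/5)
T2 shear: x ← x − 1/2·y: (-19/5, -8/5) → (-3, -8/5)
T3 scale by (1, -3): (-3, -8/5) → (-3, 24/5)
T4 scale by (-2, 2): (-3, 24/5) → (6, 48/5)
T5 rotate counter-clockwise with cos θ = 8/17, sin θ = -15/17: (6, 48/5) → (192/17, -66/85)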